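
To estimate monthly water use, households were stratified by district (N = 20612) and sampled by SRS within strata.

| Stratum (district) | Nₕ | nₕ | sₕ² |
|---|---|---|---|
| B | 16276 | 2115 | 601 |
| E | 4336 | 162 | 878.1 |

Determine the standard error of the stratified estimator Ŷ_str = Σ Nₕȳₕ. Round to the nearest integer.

12790

Var(Ŷ_str) = Σₕ Nₕ²(1 − fₕ)sₕ²/nₕ.
B: 16276²·(1 − 2115/16276)·601/2115 = 6.5494632 × 10^7.
E: 4336²·(1 − 162/4336)·878.1/162 = 9.8100378 × 10^7.
Sum = 1.6359501 × 10^8.
SE = √(1.6359501 × 10^8) = 12790.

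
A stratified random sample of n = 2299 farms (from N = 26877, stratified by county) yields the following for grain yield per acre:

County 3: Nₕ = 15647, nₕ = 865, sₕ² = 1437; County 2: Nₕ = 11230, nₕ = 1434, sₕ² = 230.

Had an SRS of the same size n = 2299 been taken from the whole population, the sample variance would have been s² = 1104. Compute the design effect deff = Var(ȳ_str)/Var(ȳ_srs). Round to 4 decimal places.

Var(ȳ_str) = Σ Wₕ²(1−fₕ)sₕ²/nₕ with Wₕ = Nₕ/26877:
  County 3: (15647/26877)²·(1−865/15647)·1437/865 = 0.53191637
  County 2: (11230/26877)²·(1−1434/11230)·230/1434 = 0.024425622
  → Var(ȳ_str) = 0.55634199.
Var(ȳ_srs) = (1 − 2299/26877)·1104/2299 = 0.43913277.
deff = 0.55634199 / 0.43913277 = 1.2669.

1.2669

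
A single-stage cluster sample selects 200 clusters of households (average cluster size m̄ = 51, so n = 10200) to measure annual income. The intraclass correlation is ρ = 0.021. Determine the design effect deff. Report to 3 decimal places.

deff = 1 + (51 − 1)·0.021 = 1 + 1.05 = 2.05.

2.050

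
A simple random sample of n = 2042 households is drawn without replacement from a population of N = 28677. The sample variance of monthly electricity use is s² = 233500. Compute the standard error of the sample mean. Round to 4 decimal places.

Under SRS without replacement, Var(ȳ) = (1 − f)·s²/n with f = n/N = 2042/28677 = 0.07120689.
Var(ȳ) = (1 − 0.07120689)·233500/2042 = 0.92879311·114.34868 = 106.20626.
SE(ȳ) = √(106.20626) = 10.3056.

10.3056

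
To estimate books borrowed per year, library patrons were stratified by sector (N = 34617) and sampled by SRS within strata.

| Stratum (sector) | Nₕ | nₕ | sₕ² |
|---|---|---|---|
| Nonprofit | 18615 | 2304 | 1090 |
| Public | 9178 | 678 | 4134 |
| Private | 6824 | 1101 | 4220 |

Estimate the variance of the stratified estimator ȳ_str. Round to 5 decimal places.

Var(ȳ_str) = Σₕ Wₕ²(1 − fₕ)sₕ²/nₕ with Wₕ = Nₕ/N, N = 34617.
Nonprofit: Wₕ = 0.53774157; term = 0.53774157²·(1 − 0.12377115)·1090/2304 = 0.11986953.
Public: Wₕ = 0.26512985; term = 0.26512985²·(1 − 0.07387230)·4134/678 = 0.39694369.
Private: Wₕ = 0.19712858; term = 0.19712858²·(1 − 0.16134232)·4220/1101 = 0.1249134.
Sum = 0.64172662.

0.64173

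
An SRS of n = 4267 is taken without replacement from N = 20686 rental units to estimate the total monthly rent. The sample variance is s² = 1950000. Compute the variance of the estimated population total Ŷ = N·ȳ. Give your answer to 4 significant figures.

Var(Ŷ) = N²·Var(ȳ) = N²·(1 − n/N)·s²/n.
f = 4267/20686 = 0.20627478; Var(ȳ) = 0.79372522·1950000/4267 = 362.72889.
Var(Ŷ) = 20686² · 362.72889 = 1.5521554 × 10^11.

1.552 × 10^11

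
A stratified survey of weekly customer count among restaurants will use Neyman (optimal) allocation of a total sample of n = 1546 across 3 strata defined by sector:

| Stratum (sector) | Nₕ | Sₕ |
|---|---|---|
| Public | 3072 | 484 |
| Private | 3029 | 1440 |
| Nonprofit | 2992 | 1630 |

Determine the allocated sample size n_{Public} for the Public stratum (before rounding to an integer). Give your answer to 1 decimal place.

214.3

Neyman allocation: nₕ = n·NₕSₕ / Σⱼ NⱼSⱼ.
Σ NⱼSⱼ = 3072·484 + 3029·1440 + 2992·1630 = 1.0725568 × 10^7.
n_{Public} = 1546·3072·484 / (1.0725568 × 10^7) = 214.3.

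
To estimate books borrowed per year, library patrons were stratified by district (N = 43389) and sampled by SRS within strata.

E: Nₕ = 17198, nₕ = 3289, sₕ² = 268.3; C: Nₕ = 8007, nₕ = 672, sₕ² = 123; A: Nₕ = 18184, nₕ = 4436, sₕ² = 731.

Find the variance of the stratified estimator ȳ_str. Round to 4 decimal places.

0.0380

Var(ȳ_str) = Σₕ Wₕ²(1 − fₕ)sₕ²/nₕ with Wₕ = Nₕ/N, N = 43389.
E: Wₕ = 0.39636774; term = 0.39636774²·(1 − 0.19124317)·268.3/3289 = 0.010365049.
C: Wₕ = 0.18453986; term = 0.18453986²·(1 − 0.08392656)·123/672 = 0.0057101367.
A: Wₕ = 0.41909240; term = 0.41909240²·(1 − 0.24395073)·731/4436 = 0.021882428.
Sum = 0.037957614.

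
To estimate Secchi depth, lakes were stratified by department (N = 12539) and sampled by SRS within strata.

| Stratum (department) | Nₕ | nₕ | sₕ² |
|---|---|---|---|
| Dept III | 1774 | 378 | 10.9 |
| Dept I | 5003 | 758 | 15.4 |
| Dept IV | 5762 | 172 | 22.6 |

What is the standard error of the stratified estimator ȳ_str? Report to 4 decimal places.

0.1735

Var(ȳ_str) = Σₕ Wₕ²(1 − fₕ)sₕ²/nₕ with Wₕ = Nₕ/N, N = 12539.
Dept III: Wₕ = 0.14147859; term = 0.14147859²·(1 − 0.21307779)·10.9/378 = 4.5420083 × 10^-4.
Dept I: Wₕ = 0.39899514; term = 0.39899514²·(1 − 0.15150909)·15.4/758 = 0.0027443147.
Dept IV: Wₕ = 0.45952628; term = 0.45952628²·(1 − 0.02985075)·22.6/172 = 0.026917781.
Sum = 0.030116297.
SE = √(0.030116297) = 0.1735.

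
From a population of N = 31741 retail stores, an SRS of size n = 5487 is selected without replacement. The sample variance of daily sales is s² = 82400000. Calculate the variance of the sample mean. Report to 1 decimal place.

Under SRS without replacement, Var(ȳ) = (1 − f)·s²/n with f = n/N = 5487/31741 = 0.17286790.
Var(ȳ) = (1 − 0.17286790)·82400000/5487 = 0.82713210·15017.314 = 12421.302.

12421.3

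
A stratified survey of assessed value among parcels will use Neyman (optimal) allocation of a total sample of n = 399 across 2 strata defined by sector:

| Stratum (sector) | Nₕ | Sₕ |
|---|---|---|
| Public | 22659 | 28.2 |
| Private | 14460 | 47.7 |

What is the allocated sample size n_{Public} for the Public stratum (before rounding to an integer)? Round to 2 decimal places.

Neyman allocation: nₕ = n·NₕSₕ / Σⱼ NⱼSⱼ.
Σ NⱼSⱼ = 22659·28.2 + 14460·47.7 = 1.3287258 × 10^6.
n_{Public} = 399·22659·28.2 / (1.3287258 × 10^6) = 191.88.

191.88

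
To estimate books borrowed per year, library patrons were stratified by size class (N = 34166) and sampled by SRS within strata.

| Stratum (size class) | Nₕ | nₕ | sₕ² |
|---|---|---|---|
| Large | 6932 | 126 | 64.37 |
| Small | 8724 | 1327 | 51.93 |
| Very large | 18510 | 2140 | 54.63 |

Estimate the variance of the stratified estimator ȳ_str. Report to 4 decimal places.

0.0294

Var(ȳ_str) = Σₕ Wₕ²(1 − fₕ)sₕ²/nₕ with Wₕ = Nₕ/N, N = 34166.
Large: Wₕ = 0.20289176; term = 0.20289176²·(1 − 0.01817657)·64.37/126 = 0.020647867.
Small: Wₕ = 0.25534157; term = 0.25534157²·(1 − 0.15210912)·51.93/1327 = 0.002163368.
Very large: Wₕ = 0.54176667; term = 0.54176667²·(1 − 0.11561318)·54.63/2140 = 0.0066265008.
Sum = 0.029437736.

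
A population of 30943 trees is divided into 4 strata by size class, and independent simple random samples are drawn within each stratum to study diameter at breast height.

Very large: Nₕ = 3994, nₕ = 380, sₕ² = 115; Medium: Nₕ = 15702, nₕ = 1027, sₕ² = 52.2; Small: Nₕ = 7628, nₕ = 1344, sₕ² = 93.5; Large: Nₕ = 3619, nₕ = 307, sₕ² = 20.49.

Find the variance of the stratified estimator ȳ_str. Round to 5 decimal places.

0.02111

Var(ȳ_str) = Σₕ Wₕ²(1 − fₕ)sₕ²/nₕ with Wₕ = Nₕ/N, N = 30943.
Very large: Wₕ = 0.12907604; term = 0.12907604²·(1 − 0.09514271)·115/380 = 0.0045623187.
Medium: Wₕ = 0.50744918; term = 0.50744918²·(1 − 0.06540568)·52.2/1027 = 0.012232305.
Small: Wₕ = 0.24651779; term = 0.24651779²·(1 − 0.17619297)·93.5/1344 = 0.0034828468.
Large: Wₕ = 0.11695699; term = 0.11695699²·(1 − 0.08483006)·20.49/307 = 8.3552156 × 10^-4.
Sum = 0.021112992.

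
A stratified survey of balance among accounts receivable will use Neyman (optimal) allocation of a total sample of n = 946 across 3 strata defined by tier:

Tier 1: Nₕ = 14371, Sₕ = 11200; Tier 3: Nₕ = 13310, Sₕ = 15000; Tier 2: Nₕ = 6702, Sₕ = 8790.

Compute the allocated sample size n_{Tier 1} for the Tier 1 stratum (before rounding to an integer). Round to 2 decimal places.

Neyman allocation: nₕ = n·NₕSₕ / Σⱼ NⱼSⱼ.
Σ NⱼSⱼ = 14371·11200 + 13310·15000 + 6702·8790 = 4.1951578 × 10^8.
n_{Tier 1} = 946·14371·11200 / (4.1951578 × 10^8) = 362.95.

362.95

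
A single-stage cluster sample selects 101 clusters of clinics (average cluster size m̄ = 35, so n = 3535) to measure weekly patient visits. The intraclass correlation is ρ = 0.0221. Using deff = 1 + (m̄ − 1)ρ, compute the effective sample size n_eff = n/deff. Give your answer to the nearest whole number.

2018

deff = 1 + (35 − 1)·0.0221 = 1 + 0.7514 = 1.7514.
n_eff = 3535 / 1.7514 = 2018.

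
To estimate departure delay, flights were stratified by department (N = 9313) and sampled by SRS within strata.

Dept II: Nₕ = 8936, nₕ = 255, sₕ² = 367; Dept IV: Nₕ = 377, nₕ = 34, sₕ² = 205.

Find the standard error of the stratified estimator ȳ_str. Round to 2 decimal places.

Var(ȳ_str) = Σₕ Wₕ²(1 − fₕ)sₕ²/nₕ with Wₕ = Nₕ/N, N = 9313.
Dept II: Wₕ = 0.95951895; term = 0.95951895²·(1 − 0.02853626)·367/255 = 1.2872402.
Dept IV: Wₕ = 0.04048105; term = 0.04048105²·(1 − 0.09018568)·205/34 = 0.0089894104.
Sum = 1.2962296.
SE = √(1.2962296) = 1.14.

1.14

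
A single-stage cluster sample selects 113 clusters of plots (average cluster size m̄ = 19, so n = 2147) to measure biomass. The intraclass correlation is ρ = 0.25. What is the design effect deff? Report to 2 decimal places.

deff = 1 + (19 − 1)·0.25 = 1 + 4.5 = 5.5.

5.50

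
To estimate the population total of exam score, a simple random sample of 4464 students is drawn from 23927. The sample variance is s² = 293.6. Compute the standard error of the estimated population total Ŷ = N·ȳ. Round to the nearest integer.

5534

Var(Ŷ) = N²·Var(ȳ) = N²·(1 − n/N)·s²/n.
f = 4464/23927 = 0.18656748; Var(ȳ) = 0.81343252·293.6/4464 = 0.053499953.
Var(Ŷ) = 23927² · 0.053499953 = 3.0628794 × 10^7.
SE(Ŷ) = √(3.0628794 × 10^7) = 5534.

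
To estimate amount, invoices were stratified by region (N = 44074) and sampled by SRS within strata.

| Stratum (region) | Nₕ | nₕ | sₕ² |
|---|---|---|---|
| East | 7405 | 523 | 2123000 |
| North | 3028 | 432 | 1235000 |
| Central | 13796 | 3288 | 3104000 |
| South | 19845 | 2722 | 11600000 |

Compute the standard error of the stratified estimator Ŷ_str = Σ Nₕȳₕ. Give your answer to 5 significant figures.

1.3470 × 10^6

Var(Ŷ_str) = Σₕ Nₕ²(1 − fₕ)sₕ²/nₕ.
East: 7405²·(1 − 523/7405)·2123000/523 = 2.0686549 × 10^11.
North: 3028²·(1 − 432/3028)·1235000/432 = 2.2472106 × 10^10.
Central: 13796²·(1 − 3288/13796)·3104000/3288 = 1.3685578 × 10^11.
South: 19845²·(1 − 2722/19845)·11600000/2722 = 1.4481076 × 10^12.
Sum = 1.814301 × 10^12.
SE = √(1.814301 × 10^12) = 1.3470 × 10^6.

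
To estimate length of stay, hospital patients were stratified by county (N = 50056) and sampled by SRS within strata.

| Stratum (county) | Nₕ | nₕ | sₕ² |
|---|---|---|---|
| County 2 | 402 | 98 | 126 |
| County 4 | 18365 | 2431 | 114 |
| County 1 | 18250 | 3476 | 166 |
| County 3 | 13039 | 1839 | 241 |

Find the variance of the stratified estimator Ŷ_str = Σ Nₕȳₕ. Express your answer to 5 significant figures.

Var(Ŷ_str) = Σₕ Nₕ²(1 − fₕ)sₕ²/nₕ.
County 2: 402²·(1 − 98/402)·126/98 = 157124.57.
County 4: 18365²·(1 − 2431/18365)·114/2431 = 1.3722576 × 10^7.
County 1: 18250²·(1 − 3476/18250)·166/3476 = 1.2876247 × 10^7.
County 3: 13039²·(1 − 1839/13039)·241/1839 = 1.9138047 × 10^7.
Sum = 4.5893995 × 10^7.

4.5894 × 10^7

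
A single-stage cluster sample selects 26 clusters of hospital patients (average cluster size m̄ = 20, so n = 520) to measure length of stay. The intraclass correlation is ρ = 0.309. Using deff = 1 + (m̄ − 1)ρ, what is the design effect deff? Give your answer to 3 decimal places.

deff = 1 + (20 − 1)·0.309 = 1 + 5.871 = 6.871.

6.871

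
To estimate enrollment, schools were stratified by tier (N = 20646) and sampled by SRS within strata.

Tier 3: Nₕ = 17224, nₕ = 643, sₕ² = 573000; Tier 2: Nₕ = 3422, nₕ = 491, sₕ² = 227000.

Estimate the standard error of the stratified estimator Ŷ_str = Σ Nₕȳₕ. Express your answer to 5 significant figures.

Var(Ŷ_str) = Σₕ Nₕ²(1 − fₕ)sₕ²/nₕ.
Tier 3: 17224²·(1 − 643/17224)·573000/643 = 2.5450035 × 10^11.
Tier 2: 3422²·(1 − 491/3422)·227000/491 = 4.637033 × 10^9.
Sum = 2.5913738 × 10^11.
SE = √(2.5913738 × 10^11) = 509060.

509060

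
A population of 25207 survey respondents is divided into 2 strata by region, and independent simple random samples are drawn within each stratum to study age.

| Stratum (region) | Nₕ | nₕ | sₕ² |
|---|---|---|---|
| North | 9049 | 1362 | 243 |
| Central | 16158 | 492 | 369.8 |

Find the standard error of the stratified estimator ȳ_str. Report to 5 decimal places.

Var(ȳ_str) = Σₕ Wₕ²(1 − fₕ)sₕ²/nₕ with Wₕ = Nₕ/N, N = 25207.
North: Wₕ = 0.35898758; term = 0.35898758²·(1 − 0.15051387)·243/1362 = 0.019531892.
Central: Wₕ = 0.64101242; term = 0.64101242²·(1 − 0.03044931)·369.8/492 = 0.29943682.
Sum = 0.31896871.
SE = √(0.31896871) = 0.56477.

0.56477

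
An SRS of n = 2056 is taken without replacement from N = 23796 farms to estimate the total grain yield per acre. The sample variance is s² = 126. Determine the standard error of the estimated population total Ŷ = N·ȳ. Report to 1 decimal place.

5630.6

Var(Ŷ) = N²·Var(ȳ) = N²·(1 − n/N)·s²/n.
f = 2056/23796 = 0.08640108; Var(ȳ) = 0.91359892·126/2056 = 0.055989039.
Var(Ŷ) = 23796² · 0.055989039 = 3.1703772 × 10^7.
SE(Ŷ) = √(3.1703772 × 10^7) = 5630.6.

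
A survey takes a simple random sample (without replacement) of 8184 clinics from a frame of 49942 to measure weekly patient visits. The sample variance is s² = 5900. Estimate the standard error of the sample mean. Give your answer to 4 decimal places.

0.7764

Under SRS without replacement, Var(ȳ) = (1 − f)·s²/n with f = n/N = 8184/49942 = 0.16387009.
Var(ȳ) = (1 − 0.16387009)·5900/8184 = 0.83612991·0.72091887 = 0.60278183.
SE(ȳ) = √(0.60278183) = 0.7764.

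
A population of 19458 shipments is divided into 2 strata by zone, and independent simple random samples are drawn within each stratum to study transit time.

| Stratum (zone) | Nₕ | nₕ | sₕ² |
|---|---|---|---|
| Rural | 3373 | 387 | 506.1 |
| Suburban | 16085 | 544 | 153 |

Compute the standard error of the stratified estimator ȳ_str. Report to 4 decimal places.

0.4696

Var(ȳ_str) = Σₕ Wₕ²(1 − fₕ)sₕ²/nₕ with Wₕ = Nₕ/N, N = 19458.
Rural: Wₕ = 0.17334772; term = 0.17334772²·(1 − 0.11473466)·506.1/387 = 0.034788453.
Suburban: Wₕ = 0.82665228; term = 0.82665228²·(1 − 0.03382033)·153/544 = 0.18569327.
Sum = 0.22048172.
SE = √(0.22048172) = 0.4696.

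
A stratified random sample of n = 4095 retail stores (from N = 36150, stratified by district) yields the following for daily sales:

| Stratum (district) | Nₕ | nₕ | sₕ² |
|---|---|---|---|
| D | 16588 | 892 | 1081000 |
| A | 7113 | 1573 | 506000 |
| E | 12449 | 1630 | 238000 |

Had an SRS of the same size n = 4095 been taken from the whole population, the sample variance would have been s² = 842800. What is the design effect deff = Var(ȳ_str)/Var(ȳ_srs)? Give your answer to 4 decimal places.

Var(ȳ_str) = Σ Wₕ²(1−fₕ)sₕ²/nₕ with Wₕ = Nₕ/36150:
  D: (16588/36150)²·(1−892/16588)·1081000/892 = 241.45002
  A: (7113/36150)²·(1−1573/7113)·506000/1573 = 9.6999113
  E: (12449/36150)²·(1−1630/12449)·238000/1630 = 15.048539
  → Var(ȳ_str) = 266.19847.
Var(ȳ_srs) = (1 − 4095/36150)·842800/4095 = 182.498.
deff = 266.19847 / 182.498 = 1.4586.

1.4586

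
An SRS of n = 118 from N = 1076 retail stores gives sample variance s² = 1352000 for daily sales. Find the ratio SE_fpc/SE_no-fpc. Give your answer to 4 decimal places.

f = n/N = 118/1076 = 0.10966543.
SE_no-fpc = √(s²/n) = 107.04031; SE_fpc = √((1−f)s²/n) = 101.0006.
Ratio = √(1−f) = 0.94357542.

0.9436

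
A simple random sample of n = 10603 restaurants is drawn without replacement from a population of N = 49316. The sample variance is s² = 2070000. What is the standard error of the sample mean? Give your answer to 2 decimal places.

12.38

Under SRS without replacement, Var(ȳ) = (1 − f)·s²/n with f = n/N = 10603/49316 = 0.21500122.
Var(ȳ) = (1 − 0.21500122)·2070000/10603 = 0.78499878·195.22777 = 153.25356.
SE(ȳ) = √(153.25356) = 12.38.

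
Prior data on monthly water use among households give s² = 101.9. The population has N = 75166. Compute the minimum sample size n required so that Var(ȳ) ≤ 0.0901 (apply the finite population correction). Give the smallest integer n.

Without fpc, n₀ = s²/D = 101.9/0.0901 = 1130.9656.
With fpc, (1 − n/N)·s²/n ≤ D requires n ≥ n₀/(1 + n₀/N) = 1130.9656/(1 + 1130.9656/75166) = 1114.2011.
Rounding up, n = 1115.

1115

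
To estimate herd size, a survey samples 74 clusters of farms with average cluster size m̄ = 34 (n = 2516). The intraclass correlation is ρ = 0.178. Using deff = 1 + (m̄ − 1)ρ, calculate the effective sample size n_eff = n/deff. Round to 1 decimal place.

deff = 1 + (34 − 1)·0.178 = 1 + 5.874 = 6.874.
n_eff = 2516 / 6.874 = 366.0.

366.0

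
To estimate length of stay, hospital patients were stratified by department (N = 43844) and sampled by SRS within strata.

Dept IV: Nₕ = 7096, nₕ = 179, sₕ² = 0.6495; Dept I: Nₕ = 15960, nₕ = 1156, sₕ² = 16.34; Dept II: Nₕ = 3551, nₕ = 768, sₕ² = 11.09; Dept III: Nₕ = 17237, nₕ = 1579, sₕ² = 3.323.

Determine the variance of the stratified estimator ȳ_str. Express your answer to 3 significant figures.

Var(ȳ_str) = Σₕ Wₕ²(1 − fₕ)sₕ²/nₕ with Wₕ = Nₕ/N, N = 43844.
Dept IV: Wₕ = 0.16184655; term = 0.16184655²·(1 − 0.02522548)·0.6495/179 = 9.2648239 × 10^-5.
Dept I: Wₕ = 0.36401788; term = 0.36401788²·(1 − 0.07243108)·16.34/1156 = 0.0017373441.
Dept II: Wₕ = 0.08099170; term = 0.08099170²·(1 − 0.21627711)·11.09/768 = 7.4235881 × 10^-5.
Dept III: Wₕ = 0.39314387; term = 0.39314387²·(1 − 0.09160527)·3.323/1579 = 2.9547847 × 10^-4.
Sum = 0.0021997067.

0.00220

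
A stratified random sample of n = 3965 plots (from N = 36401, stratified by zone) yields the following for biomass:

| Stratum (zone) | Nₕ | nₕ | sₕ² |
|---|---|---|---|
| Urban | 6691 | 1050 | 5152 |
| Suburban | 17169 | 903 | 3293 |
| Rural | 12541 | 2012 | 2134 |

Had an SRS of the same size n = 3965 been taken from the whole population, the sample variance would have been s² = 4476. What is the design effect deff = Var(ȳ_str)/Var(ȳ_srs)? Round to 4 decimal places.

Var(ȳ_str) = Σ Wₕ²(1−fₕ)sₕ²/nₕ with Wₕ = Nₕ/36401:
  Urban: (6691/36401)²·(1−1050/6691)·5152/1050 = 0.13976778
  Suburban: (17169/36401)²·(1−903/17169)·3293/903 = 0.76860485
  Rural: (12541/36401)²·(1−2012/12541)·2134/2012 = 0.10569613
  → Var(ȳ_str) = 1.0140688.
Var(ȳ_srs) = (1 − 3965/36401)·4476/3965 = 1.005914.
deff = 1.0140688 / 1.005914 = 1.0081.

1.0081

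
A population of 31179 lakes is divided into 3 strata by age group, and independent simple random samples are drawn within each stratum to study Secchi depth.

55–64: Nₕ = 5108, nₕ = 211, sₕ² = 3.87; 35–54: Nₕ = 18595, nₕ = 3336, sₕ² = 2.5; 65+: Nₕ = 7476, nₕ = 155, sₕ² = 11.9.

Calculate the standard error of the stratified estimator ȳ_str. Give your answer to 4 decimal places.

0.0708

Var(ȳ_str) = Σₕ Wₕ²(1 − fₕ)sₕ²/nₕ with Wₕ = Nₕ/N, N = 31179.
55–64: Wₕ = 0.16382822; term = 0.16382822²·(1 − 0.04130775)·3.87/211 = 4.7193821 × 10^-4.
35–54: Wₕ = 0.59639501; term = 0.59639501²·(1 − 0.17940307)·2.5/3336 = 2.1873177 × 10^-4.
65+: Wₕ = 0.23977677; term = 0.23977677²·(1 − 0.02073301)·11.9/155 = 0.0043224562.
Sum = 0.0050131262.
SE = √(0.0050131262) = 0.0708.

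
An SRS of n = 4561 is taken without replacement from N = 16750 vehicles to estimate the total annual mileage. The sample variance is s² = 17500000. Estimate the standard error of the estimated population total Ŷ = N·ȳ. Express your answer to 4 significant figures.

885100

Var(Ŷ) = N²·Var(ȳ) = N²·(1 − n/N)·s²/n.
f = 4561/16750 = 0.27229851; Var(ȳ) = 0.72770149·17500000/4561 = 2792.1018.
Var(Ŷ) = 16750² · 2792.1018 = 7.8335906 × 10^11.
SE(Ŷ) = √(7.8335906 × 10^11) = 885100.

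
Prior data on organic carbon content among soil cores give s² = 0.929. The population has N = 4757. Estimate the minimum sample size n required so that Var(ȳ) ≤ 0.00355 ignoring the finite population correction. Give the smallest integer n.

262

Without fpc, n₀ = s²/D = 0.929/0.00355 = 261.6901.
Rounding up, n = 262.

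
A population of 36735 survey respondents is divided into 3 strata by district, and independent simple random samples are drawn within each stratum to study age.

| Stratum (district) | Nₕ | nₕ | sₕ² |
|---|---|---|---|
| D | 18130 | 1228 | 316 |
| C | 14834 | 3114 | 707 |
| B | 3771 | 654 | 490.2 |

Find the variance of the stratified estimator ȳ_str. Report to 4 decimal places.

Var(ȳ_str) = Σₕ Wₕ²(1 − fₕ)sₕ²/nₕ with Wₕ = Nₕ/N, N = 36735.
D: Wₕ = 0.49353478; term = 0.49353478²·(1 − 0.06773304)·316/1228 = 0.058433854.
C: Wₕ = 0.40381108; term = 0.40381108²·(1 − 0.20992315)·707/3114 = 0.029250049.
B: Wₕ = 0.10265414; term = 0.10265414²·(1 − 0.17342880)·490.2/654 = 0.0065287315.
Sum = 0.094212635.

0.0942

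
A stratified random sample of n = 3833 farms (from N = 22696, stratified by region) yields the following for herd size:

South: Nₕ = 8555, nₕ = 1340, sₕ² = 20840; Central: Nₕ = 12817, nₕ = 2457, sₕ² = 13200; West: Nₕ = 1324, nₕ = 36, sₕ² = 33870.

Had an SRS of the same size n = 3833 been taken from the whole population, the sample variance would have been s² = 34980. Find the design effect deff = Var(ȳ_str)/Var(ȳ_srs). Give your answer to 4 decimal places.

Var(ȳ_str) = Σ Wₕ²(1−fₕ)sₕ²/nₕ with Wₕ = Nₕ/22696:
  South: (8555/22696)²·(1−1340/8555)·20840/1340 = 1.8635911
  Central: (12817/22696)²·(1−2457/12817)·13200/2457 = 1.3848932
  West: (1324/22696)²·(1−36/1324)·33870/36 = 3.114712
  → Var(ȳ_str) = 6.3631963.
Var(ȳ_srs) = (1 − 3833/22696)·34980/3833 = 7.5847702.
deff = 6.3631963 / 7.5847702 = 0.8389.

0.8389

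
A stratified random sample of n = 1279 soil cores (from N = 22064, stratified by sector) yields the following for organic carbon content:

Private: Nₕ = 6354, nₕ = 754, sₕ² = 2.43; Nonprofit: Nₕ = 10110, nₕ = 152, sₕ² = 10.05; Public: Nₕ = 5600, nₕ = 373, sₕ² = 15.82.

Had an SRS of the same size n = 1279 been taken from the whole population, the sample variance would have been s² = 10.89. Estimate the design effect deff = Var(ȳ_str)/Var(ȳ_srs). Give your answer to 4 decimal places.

Var(ȳ_str) = Σ Wₕ²(1−fₕ)sₕ²/nₕ with Wₕ = Nₕ/22064:
  Private: (6354/22064)²·(1−754/6354)·2.43/754 = 2.3556007 × 10^-4
  Nonprofit: (10110/22064)²·(1−152/10110)·10.05/152 = 0.013673423
  Public: (5600/22064)²·(1−373/5600)·15.82/373 = 0.0025501732
  → Var(ȳ_str) = 0.016459156.
Var(ȳ_srs) = (1 − 1279/22064)·10.89/1279 = 0.0080209002.
deff = 0.016459156 / 0.0080209002 = 2.0520.

2.0520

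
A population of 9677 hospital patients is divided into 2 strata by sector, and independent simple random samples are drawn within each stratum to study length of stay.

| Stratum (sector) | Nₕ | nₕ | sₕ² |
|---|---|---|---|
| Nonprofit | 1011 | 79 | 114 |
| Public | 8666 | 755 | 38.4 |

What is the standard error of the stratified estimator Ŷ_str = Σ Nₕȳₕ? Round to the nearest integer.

2201

Var(Ŷ_str) = Σₕ Nₕ²(1 − fₕ)sₕ²/nₕ.
Nonprofit: 1011²·(1 − 79/1011)·114/79 = 1.3597054 × 10^6.
Public: 8666²·(1 − 755/8666)·38.4/755 = 3.4868586 × 10^6.
Sum = 4.846564 × 10^6.
SE = √(4.846564 × 10^6) = 2201.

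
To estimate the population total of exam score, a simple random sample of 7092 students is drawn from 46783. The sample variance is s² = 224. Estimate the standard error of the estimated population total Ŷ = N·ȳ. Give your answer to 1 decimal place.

7658.3

Var(Ŷ) = N²·Var(ȳ) = N²·(1 − n/N)·s²/n.
f = 7092/46783 = 0.15159353; Var(ȳ) = 0.84840647·224/7092 = 0.02679682.
Var(Ŷ) = 46783² · 0.02679682 = 5.8648836 × 10^7.
SE(Ŷ) = √(5.8648836 × 10^7) = 7658.3.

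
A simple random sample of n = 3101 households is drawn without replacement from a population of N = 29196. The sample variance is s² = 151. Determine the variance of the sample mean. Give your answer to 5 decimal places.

0.04352

Under SRS without replacement, Var(ȳ) = (1 − f)·s²/n with f = n/N = 3101/29196 = 0.10621318.
Var(ȳ) = (1 − 0.10621318)·151/3101 = 0.89378682·0.04869397 = 0.043522028.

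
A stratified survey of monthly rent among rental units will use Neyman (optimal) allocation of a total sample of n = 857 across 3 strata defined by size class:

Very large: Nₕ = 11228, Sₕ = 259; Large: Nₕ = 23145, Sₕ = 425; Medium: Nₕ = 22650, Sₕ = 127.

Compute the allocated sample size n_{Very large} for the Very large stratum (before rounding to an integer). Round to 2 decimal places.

159.54

Neyman allocation: nₕ = n·NₕSₕ / Σⱼ NⱼSⱼ.
Σ NⱼSⱼ = 11228·259 + 23145·425 + 22650·127 = 1.5621227 × 10^7.
n_{Very large} = 857·11228·259 / (1.5621227 × 10^7) = 159.54.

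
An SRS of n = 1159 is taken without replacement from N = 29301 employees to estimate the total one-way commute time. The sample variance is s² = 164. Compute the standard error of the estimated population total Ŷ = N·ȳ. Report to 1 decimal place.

Var(Ŷ) = N²·Var(ȳ) = N²·(1 − n/N)·s²/n.
f = 1159/29301 = 0.03955496; Var(ȳ) = 0.96044504·164/1159 = 0.13590422.
Var(Ŷ) = 29301² · 0.13590422 = 1.1668038 × 10^8.
SE(Ŷ) = √(1.1668038 × 10^8) = 10801.9.

10801.9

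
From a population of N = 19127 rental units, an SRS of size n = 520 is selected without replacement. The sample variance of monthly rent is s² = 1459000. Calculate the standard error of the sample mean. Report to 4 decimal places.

Under SRS without replacement, Var(ȳ) = (1 − f)·s²/n with f = n/N = 520/19127 = 0.02718670.
Var(ȳ) = (1 − 0.02718670)·1459000/520 = 0.97281330·2805.7692 = 2729.4896.
SE(ȳ) = √(2729.4896) = 52.2445.

52.2445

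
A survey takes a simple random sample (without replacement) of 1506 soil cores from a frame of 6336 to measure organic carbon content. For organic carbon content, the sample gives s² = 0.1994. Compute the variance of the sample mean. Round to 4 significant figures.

Under SRS without replacement, Var(ȳ) = (1 − f)·s²/n with f = n/N = 1506/6336 = 0.23768939.
Var(ȳ) = (1 − 0.23768939)·0.1994/1506 = 0.76231061·1.3240372 × 10^-4 = 1.0093276 × 10^-4.

1.009 × 10^-4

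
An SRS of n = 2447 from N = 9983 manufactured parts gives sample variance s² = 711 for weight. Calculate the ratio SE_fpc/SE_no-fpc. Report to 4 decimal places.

0.8688

f = n/N = 2447/9983 = 0.24511670.
SE_no-fpc = √(s²/n) = 0.53903606; SE_fpc = √((1−f)s²/n) = 0.4683362.
Ratio = √(1−f) = 0.86884020.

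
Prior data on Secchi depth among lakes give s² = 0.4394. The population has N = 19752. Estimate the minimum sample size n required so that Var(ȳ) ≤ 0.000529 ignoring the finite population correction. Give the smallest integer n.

831

Without fpc, n₀ = s²/D = 0.4394/0.000529 = 830.6238.
Rounding up, n = 831.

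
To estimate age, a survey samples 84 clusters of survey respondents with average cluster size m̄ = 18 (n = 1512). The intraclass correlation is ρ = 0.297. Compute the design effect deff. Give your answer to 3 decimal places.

deff = 1 + (18 − 1)·0.297 = 1 + 5.049 = 6.049.

6.049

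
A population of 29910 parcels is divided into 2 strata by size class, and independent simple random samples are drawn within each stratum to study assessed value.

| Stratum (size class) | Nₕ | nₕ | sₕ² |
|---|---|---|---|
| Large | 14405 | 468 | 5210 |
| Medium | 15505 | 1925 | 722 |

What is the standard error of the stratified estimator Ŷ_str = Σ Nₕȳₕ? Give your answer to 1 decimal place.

Var(Ŷ_str) = Σₕ Nₕ²(1 − fₕ)sₕ²/nₕ.
Large: 14405²·(1 − 468/14405)·5210/468 = 2.2349841 × 10^9.
Medium: 15505²·(1 − 1925/15505)·722/1925 = 7.8972885 × 10^7.
Sum = 2.313957 × 10^9.
SE = √(2.313957 × 10^9) = 48103.6.

48103.6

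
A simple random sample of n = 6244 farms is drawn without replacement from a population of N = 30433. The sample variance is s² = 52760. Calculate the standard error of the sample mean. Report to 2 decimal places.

Under SRS without replacement, Var(ȳ) = (1 − f)·s²/n with f = n/N = 6244/30433 = 0.20517202.
Var(ȳ) = (1 − 0.20517202)·52760/6244 = 0.79482798·8.4497117 = 6.7160673.
SE(ȳ) = √(6.7160673) = 2.59.

2.59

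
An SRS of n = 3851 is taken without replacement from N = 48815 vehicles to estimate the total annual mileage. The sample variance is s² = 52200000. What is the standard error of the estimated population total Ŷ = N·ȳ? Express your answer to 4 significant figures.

5.455 × 10^6

Var(Ŷ) = N²·Var(ȳ) = N²·(1 − n/N)·s²/n.
f = 3851/48815 = 0.07888969; Var(ȳ) = 0.92111031·52200000/3851 = 12485.577.
Var(Ŷ) = 48815² · 12485.577 = 2.9751934 × 10^13.
SE(Ŷ) = √(2.9751934 × 10^13) = 5.455 × 10^6.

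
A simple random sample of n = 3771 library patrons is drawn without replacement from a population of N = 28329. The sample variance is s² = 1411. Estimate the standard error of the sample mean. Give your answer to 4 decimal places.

0.5695

Under SRS without replacement, Var(ȳ) = (1 − f)·s²/n with f = n/N = 3771/28329 = 0.13311448.
Var(ȳ) = (1 − 0.13311448)·1411/3771 = 0.86688552·0.37417131 = 0.32436369.
SE(ȳ) = √(0.32436369) = 0.5695.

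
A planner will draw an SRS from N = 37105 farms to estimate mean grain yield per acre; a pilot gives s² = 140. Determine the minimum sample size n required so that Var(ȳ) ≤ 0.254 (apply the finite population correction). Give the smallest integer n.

Without fpc, n₀ = s²/D = 140/0.254 = 551.1811.
With fpc, (1 − n/N)·s²/n ≤ D requires n ≥ n₀/(1 + n₀/N) = 551.1811/(1 + 551.1811/37105) = 543.1134.
Rounding up, n = 544.

544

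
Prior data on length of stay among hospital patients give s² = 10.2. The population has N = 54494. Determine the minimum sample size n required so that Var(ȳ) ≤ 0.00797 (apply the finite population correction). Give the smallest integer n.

1251

Without fpc, n₀ = s²/D = 10.2/0.00797 = 1279.7992.
With fpc, (1 − n/N)·s²/n ≤ D requires n ≥ n₀/(1 + n₀/N) = 1279.7992/(1 + 1279.7992/54494) = 1250.4326.
Rounding up, n = 1251.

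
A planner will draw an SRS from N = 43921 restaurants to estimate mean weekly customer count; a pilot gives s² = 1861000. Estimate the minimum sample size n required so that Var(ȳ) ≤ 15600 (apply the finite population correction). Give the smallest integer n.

119

Without fpc, n₀ = s²/D = 1861000/15600 = 119.2949.
With fpc, (1 − n/N)·s²/n ≤ D requires n ≥ n₀/(1 + n₀/N) = 119.2949/(1 + 119.2949/43921) = 118.9718.
Rounding up, n = 119.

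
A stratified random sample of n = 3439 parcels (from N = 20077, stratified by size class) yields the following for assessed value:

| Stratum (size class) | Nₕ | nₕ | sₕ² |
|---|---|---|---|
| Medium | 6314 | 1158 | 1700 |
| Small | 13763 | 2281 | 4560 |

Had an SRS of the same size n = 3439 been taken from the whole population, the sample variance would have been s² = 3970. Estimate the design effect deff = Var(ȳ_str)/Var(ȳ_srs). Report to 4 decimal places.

0.9432

Var(ȳ_str) = Σ Wₕ²(1−fₕ)sₕ²/nₕ with Wₕ = Nₕ/20077:
  Medium: (6314/20077)²·(1−1158/6314)·1700/1158 = 0.11856601
  Small: (13763/20077)²·(1−2281/13763)·4560/2281 = 0.78374101
  → Var(ȳ_str) = 0.90230702.
Var(ȳ_srs) = (1 − 3439/20077)·3970/3439 = 0.95666664.
deff = 0.90230702 / 0.95666664 = 0.9432.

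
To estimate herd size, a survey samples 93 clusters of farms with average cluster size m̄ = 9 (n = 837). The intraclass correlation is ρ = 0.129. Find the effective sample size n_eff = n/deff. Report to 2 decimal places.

deff = 1 + (9 − 1)·0.129 = 1 + 1.032 = 2.032.
n_eff = 837 / 2.032 = 411.91.

411.91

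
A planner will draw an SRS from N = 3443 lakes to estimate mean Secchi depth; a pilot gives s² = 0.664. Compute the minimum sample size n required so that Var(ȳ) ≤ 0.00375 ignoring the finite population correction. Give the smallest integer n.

Without fpc, n₀ = s²/D = 0.664/0.00375 = 177.0667.
Rounding up, n = 178.

178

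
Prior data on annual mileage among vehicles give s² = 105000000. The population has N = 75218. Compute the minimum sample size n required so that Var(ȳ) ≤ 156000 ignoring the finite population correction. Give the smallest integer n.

Without fpc, n₀ = s²/D = 105000000/156000 = 673.0769.
Rounding up, n = 674.

674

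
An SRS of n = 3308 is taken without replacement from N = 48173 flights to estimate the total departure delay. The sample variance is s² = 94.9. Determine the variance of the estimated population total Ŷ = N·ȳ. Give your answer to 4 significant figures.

Var(Ŷ) = N²·Var(ȳ) = N²·(1 − n/N)·s²/n.
f = 3308/48173 = 0.06866917; Var(ȳ) = 0.93133083·94.9/3308 = 0.026718046.
Var(Ŷ) = 48173² · 0.026718046 = 6.2002911 × 10^7.

6.200 × 10^7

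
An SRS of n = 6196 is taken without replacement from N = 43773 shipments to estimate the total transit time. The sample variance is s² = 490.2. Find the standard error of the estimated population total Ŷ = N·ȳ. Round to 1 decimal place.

Var(Ŷ) = N²·Var(ȳ) = N²·(1 − n/N)·s²/n.
f = 6196/43773 = 0.14154844; Var(ȳ) = 0.85845156·490.2/6196 = 0.067916874.
Var(Ŷ) = 43773² · 0.067916874 = 1.3013386 × 10^8.
SE(Ŷ) = √(1.3013386 × 10^8) = 11407.6.

11407.6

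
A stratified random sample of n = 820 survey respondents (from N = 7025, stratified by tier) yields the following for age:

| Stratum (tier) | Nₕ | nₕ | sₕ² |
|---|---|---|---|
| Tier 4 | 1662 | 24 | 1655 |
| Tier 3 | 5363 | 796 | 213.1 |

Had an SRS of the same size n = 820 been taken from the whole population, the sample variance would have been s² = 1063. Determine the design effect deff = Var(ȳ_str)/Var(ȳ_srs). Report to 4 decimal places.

3.4382

Var(ȳ_str) = Σ Wₕ²(1−fₕ)sₕ²/nₕ with Wₕ = Nₕ/7025:
  Tier 4: (1662/7025)²·(1−24/1662)·1655/24 = 3.8039869
  Tier 3: (5363/7025)²·(1−796/5363)·213.1/796 = 0.13286682
  → Var(ȳ_str) = 3.9368537.
Var(ȳ_srs) = (1 − 820/7025)·1063/820 = 1.1450247.
deff = 3.9368537 / 1.1450247 = 3.4382.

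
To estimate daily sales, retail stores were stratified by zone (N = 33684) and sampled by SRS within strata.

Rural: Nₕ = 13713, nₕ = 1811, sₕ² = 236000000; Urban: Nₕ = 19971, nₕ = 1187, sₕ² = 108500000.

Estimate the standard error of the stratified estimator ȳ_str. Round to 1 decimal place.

Var(ȳ_str) = Σₕ Wₕ²(1 − fₕ)sₕ²/nₕ with Wₕ = Nₕ/N, N = 33684.
Rural: Wₕ = 0.40710723; term = 0.40710723²·(1 − 0.13206446)·236000000/1811 = 18745.57.
Urban: Wₕ = 0.59289277; term = 0.59289277²·(1 − 0.05943618)·108500000/1187 = 30221.749.
Sum = 48967.319.
SE = √(48967.319) = 221.3.

221.3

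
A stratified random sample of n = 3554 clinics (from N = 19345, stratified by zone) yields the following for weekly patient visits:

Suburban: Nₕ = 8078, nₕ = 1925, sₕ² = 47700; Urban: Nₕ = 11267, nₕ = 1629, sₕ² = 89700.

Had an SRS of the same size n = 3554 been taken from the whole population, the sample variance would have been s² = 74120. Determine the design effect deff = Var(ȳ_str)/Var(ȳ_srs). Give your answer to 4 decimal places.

1.1319

Var(ȳ_str) = Σ Wₕ²(1−fₕ)sₕ²/nₕ with Wₕ = Nₕ/19345:
  Suburban: (8078/19345)²·(1−1925/8078)·47700/1925 = 3.291099
  Urban: (11267/19345)²·(1−1629/11267)·89700/1629 = 15.978246
  → Var(ȳ_str) = 19.269345.
Var(ȳ_srs) = (1 − 3554/19345)·74120/3554 = 17.023893.
deff = 19.269345 / 17.023893 = 1.1319.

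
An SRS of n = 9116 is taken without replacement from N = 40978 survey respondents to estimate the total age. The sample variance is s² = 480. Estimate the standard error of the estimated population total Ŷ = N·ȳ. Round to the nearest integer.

8291

Var(Ŷ) = N²·Var(ȳ) = N²·(1 − n/N)·s²/n.
f = 9116/40978 = 0.22246083; Var(ȳ) = 0.77753917·480/9116 = 0.040941071.
Var(Ŷ) = 40978² · 0.040941071 = 6.8748102 × 10^7.
SE(Ŷ) = √(6.8748102 × 10^7) = 8291.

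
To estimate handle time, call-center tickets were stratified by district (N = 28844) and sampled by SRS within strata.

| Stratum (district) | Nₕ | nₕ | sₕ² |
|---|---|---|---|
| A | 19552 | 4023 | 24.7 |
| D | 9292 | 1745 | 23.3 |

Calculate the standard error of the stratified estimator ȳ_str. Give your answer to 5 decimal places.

0.05802

Var(ȳ_str) = Σₕ Wₕ²(1 − fₕ)sₕ²/nₕ with Wₕ = Nₕ/N, N = 28844.
A: Wₕ = 0.67785328; term = 0.67785328²·(1 − 0.20575900)·24.7/4023 = 0.0022406325.
D: Wₕ = 0.32214672; term = 0.32214672²·(1 − 0.18779595)·23.3/1745 = 0.0011254678.
Sum = 0.0033661003.
SE = √(0.0033661003) = 0.05802.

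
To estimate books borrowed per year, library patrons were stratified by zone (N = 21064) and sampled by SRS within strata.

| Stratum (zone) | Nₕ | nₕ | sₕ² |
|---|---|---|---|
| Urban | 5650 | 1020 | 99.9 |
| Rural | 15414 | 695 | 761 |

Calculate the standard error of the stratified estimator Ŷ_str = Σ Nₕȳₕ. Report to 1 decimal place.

Var(Ŷ_str) = Σₕ Nₕ²(1 − fₕ)sₕ²/nₕ.
Urban: 5650²·(1 − 1020/5650)·99.9/1020 = 2.5620922 × 10^6.
Rural: 15414²·(1 − 695/15414)·761/695 = 2.4842398 × 10^8.
Sum = 2.5098607 × 10^8.
SE = √(2.5098607 × 10^8) = 15842.5.

15842.5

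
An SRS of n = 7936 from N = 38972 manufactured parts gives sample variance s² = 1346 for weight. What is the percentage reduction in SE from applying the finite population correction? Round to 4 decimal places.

10.7606

f = n/N = 7936/38972 = 0.20363338.
SE_no-fpc = √(s²/n) = 0.41183353; SE_fpc = √((1−f)s²/n) = 0.36751767.
Ratio = √(1−f) = 0.89239376. Reduction = 100·(1 − 0.89239376) = 10.7606%.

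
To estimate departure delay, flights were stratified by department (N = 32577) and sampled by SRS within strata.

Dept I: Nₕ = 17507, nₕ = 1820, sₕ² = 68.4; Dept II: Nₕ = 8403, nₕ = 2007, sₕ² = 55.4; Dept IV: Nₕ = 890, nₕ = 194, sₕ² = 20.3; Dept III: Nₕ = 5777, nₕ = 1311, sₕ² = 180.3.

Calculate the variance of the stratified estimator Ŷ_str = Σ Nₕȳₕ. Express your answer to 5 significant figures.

Var(Ŷ_str) = Σₕ Nₕ²(1 − fₕ)sₕ²/nₕ.
Dept I: 17507²·(1 − 1820/17507)·68.4/1820 = 1.0321346 × 10^7.
Dept II: 8403²·(1 − 2007/8403)·55.4/2007 = 1.4835603 × 10^6.
Dept IV: 890²·(1 − 194/890)·20.3/194 = 64817.691.
Dept III: 5777²·(1 − 1311/5777)·180.3/1311 = 3.5482493 × 10^6.
Sum = 1.5417973 × 10^7.

1.5418 × 10^7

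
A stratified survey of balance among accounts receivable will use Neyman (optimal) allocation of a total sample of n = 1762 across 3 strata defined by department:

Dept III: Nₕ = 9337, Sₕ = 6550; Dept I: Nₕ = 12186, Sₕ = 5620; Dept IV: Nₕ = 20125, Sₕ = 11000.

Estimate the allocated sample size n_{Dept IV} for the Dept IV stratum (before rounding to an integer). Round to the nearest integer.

1111

Neyman allocation: nₕ = n·NₕSₕ / Σⱼ NⱼSⱼ.
Σ NⱼSⱼ = 9337·6550 + 12186·5620 + 20125·11000 = 3.5101767 × 10^8.
n_{Dept IV} = 1762·20125·11000 / (3.5101767 × 10^8) = 1111.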